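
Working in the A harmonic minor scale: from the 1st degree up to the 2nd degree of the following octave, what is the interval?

Spelling the A harmonic minor scale: A B C D E F G#.
That puts A below B.
A up to B spans 9 letter names and 14 semitones — a major ninth.

major ninth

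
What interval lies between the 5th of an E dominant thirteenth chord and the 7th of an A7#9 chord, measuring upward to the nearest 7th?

m6

The 5th of E dominant thirteenth is B; the 7th of A7#9 is G.
6 letter names make it a sixth; at 8 semitones (a half step narrower than major) the quality is minor.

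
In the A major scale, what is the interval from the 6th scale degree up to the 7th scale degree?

A major: A B C# D E F# G#.
6th scale degree = F#; 7th degree = G#.
From F# to G# is 2 semitones, exactly the major second.

major second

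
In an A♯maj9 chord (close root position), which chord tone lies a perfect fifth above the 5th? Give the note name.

A♯maj9: A♯, C𝄪, E♯, G𝄪, B♯.
The 5th is E♯. A perfect fifth above E♯ is B♯.
B♯ is the chord's 9th.

B#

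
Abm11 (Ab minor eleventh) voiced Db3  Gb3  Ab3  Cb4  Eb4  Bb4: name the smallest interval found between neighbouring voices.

major 2nd

Adjacent intervals: Db3→Gb3 = perfect fourth; Gb3→Ab3 = major second; Ab3→Cb4 = minor third; Cb4→Eb4 = major third; Eb4→Bb4 = perfect fifth.
The smallest is Gb3 to Ab3, a major second (2 semitones).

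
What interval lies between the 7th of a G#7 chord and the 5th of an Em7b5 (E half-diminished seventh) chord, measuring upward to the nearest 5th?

diminished 4th

G#7 has F# as its 7th, and Em7b5 (E half-diminished seventh) has Bb as its 5th.
F# up to Bb is 4 semitones, a half step narrower than a perfect fourth, so the interval is diminished.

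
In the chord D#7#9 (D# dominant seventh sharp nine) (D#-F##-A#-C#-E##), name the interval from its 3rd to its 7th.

So we need the interval from F## up to C#.
From F## to C#: 6 semitones over a fifth = diminished.

diminished fifth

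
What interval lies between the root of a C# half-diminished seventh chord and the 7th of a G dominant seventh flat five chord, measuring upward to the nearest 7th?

C# half-diminished seventh has C# as its root, and G dominant seventh flat five has F as its 7th.
From C# to F: 4 semitones over a fourth = diminished.

d4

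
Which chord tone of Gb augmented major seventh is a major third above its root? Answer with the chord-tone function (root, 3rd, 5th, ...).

3rd

Gbmaj7#5 (Gb augmented major seventh) is spelled Gb, Bb, D, F.
The root is Gb. A major third above Gb is Bb.
Bb is the chord's 3rd.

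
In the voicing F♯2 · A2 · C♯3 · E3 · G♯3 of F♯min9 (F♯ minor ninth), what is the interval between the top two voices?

major third

Those voices are E3 and G♯3.
From E to G♯ is 4 semitones, exactly the major third.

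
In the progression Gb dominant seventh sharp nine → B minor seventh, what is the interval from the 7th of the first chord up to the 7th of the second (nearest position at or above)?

augmented 3rd

The 7th of Gb dominant seventh sharp nine is Fb; the 7th of B minor seventh is A.
3 letter names make it a third; at 5 semitones (a half step wider than major) the quality is augmented.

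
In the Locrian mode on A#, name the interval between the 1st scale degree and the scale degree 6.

minor 6th

The scale runs A# B C# D# E F# G#.
So we need the interval from A# up to F#.
A# up to F# is 8 semitones, a half step narrower than a major sixth, so the interval is minor.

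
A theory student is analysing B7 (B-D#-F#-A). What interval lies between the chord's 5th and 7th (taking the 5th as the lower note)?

minor third

The 5th is F# and the 7th is A.
F# up to A is 3 semitones, a half step narrower than a major third, so the interval is minor.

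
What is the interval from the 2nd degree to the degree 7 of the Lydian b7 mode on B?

The scale runs B C# D# E# F# G# A.
2nd degree = C#; 7th degree = A.
From C# to A: 8 semitones over a sixth = minor.

minor sixth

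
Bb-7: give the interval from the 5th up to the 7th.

minor third

Bbm7 (Bb minor seventh): Bb-Db-F-Ab.
That puts F below Ab.
3 letter names make it a third; at 3 semitones (a half step narrower than major) the quality is minor.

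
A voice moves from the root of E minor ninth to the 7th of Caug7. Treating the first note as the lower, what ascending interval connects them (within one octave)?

diminished fifth

The root of E minor ninth is E; the 7th of Caug7 is B♭.
E up to B♭ is 6 semitones, a half step narrower than a perfect fifth, so the interval is diminished.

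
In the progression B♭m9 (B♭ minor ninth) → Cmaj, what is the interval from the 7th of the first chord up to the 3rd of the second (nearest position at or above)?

augmented fifth

The 7th of B♭m9 (B♭ minor ninth) is A♭; the 3rd of Cmaj is E.
A♭ up to E is 8 semitones, a half step wider than a perfect fifth, so the interval is augmented.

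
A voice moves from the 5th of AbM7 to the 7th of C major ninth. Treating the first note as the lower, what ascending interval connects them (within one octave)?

The 5th of AbM7 is Eb; the 7th of C major ninth is B.
5 letter names make it a fifth; at 8 semitones (a half step wider than perfect) the quality is augmented.

augmented fifth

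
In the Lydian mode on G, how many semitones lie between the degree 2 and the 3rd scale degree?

The scale is G A B C♯ D E F♯.
A up to B is a major second — 2 semitones.

2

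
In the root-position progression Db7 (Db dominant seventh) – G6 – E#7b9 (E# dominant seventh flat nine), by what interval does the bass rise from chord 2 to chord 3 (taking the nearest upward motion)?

The roots are G and E#.
6 letter names make it a sixth; at 10 semitones (a half step wider than major) the quality is augmented.

augmented sixth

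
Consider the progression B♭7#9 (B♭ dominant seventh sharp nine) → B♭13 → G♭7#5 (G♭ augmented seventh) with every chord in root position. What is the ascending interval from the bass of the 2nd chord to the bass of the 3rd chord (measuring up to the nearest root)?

minor sixth

The roots are B♭ and G♭.
6 letter names make it a sixth; at 8 semitones (a half step narrower than major) the quality is minor.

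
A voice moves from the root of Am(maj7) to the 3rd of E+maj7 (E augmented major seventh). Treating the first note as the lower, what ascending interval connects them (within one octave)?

major 7th

The root of Am(maj7) is A; the 3rd of E+maj7 (E augmented major seventh) is G#.
Counting 7 letters and 11 half steps from A gives a major seventh.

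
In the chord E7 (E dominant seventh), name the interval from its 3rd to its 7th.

The chord tones of E dominant seventh are E, G#, B, D.
The 3rd is G# and the 7th is D.
5 letter names make it a fifth; at 6 semitones (a half step narrower than perfect) the quality is diminished.
That tritone between 3rd and 7th is what gives the dominant seventh its pull toward resolution.

diminished fifth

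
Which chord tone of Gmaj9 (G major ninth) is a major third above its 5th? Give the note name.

The chord tones of Gmaj9 (G major ninth) are G-B-D-F♯-A.
The 5th is D. A major third above D is F♯.
F♯ is the chord's 7th.

F#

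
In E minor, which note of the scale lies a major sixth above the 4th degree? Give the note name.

The scale is E F# G A B C D.
The 4th degree is A; a major sixth above that is F# — scale degree 2.

F#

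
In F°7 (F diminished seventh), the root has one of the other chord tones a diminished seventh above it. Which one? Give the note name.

Ebb

The chord tones of Fdim7 are F Ab Cb Ebb.
The root is F. A diminished seventh above F is Ebb.
Ebb is the chord's 7th.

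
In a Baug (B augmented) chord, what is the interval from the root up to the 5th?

Spelling the chord: B, D#, F##.
That puts B below F##.
5 letter names make it a fifth; at 8 semitones (a half step wider than perfect) the quality is augmented.

augmented fifth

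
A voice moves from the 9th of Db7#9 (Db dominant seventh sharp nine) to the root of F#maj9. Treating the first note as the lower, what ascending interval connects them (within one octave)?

major second

The 9th of Db7#9 (Db dominant seventh sharp nine) is E; the root of F#maj9 is F#.
Counting 2 letters and 2 half steps from E gives a major second.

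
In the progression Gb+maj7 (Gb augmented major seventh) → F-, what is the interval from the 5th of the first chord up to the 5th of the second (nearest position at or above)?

minor 7th

The 5th of Gb+maj7 (Gb augmented major seventh) is D; the 5th of F- is C.
From D to C: 10 semitones over a seventh = minor.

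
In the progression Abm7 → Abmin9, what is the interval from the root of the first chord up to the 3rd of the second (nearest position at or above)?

Abm7 has Ab as its root, and Abmin9 has Cb as its 3rd.
From Ab to Cb: 3 semitones over a third = minor.

minor 3rd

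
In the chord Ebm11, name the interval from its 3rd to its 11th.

major 9th

Spelling the chord: Eb-Gb-Bb-Db-F-Ab.
3rd = Gb; 11th = Ab.
Gb up to Ab spans 9 letter names and 14 semitones — a major ninth.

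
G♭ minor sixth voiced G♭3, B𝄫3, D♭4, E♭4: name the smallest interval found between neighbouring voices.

major 2nd

Adjacent intervals: G♭3→B𝄫3 = minor third; B𝄫3→D♭4 = major third; D♭4→E♭4 = major second.
The smallest is D♭4 to E♭4, a major second (2 semitones).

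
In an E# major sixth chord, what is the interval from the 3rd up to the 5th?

The chord tones of E#6 are E#, G##, B#, C##.
The 3rd is G## and the 5th is B#.
3 letter names make it a third; at 3 semitones (a half step narrower than major) the quality is minor.

minor third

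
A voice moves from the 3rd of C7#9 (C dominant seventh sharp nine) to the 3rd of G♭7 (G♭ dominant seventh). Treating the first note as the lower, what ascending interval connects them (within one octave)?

d5

C7#9 (C dominant seventh sharp nine) has E as its 3rd, and G♭7 (G♭ dominant seventh) has B♭ as its 3rd.
5 letter names make it a fifth; at 6 semitones (a half step narrower than perfect) the quality is diminished.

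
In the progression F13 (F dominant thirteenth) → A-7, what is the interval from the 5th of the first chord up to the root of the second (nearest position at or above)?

The 5th of F13 (F dominant thirteenth) is C; the root of A-7 is A.
From C to A is 9 semitones, exactly the major sixth.

major sixth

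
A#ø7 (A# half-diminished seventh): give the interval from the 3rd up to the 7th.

A# half-diminished seventh: A#-C#-E-G#.
The 3rd is C# and the 7th is G#.
From C# to G# is 7 semitones, exactly the perfect fifth.

perfect 5th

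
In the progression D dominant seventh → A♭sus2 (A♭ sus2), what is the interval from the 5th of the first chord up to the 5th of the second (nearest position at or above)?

d5

The 5th of D dominant seventh is A; the 5th of A♭sus2 (A♭ sus2) is E♭.
A up to E♭ is 6 semitones, a half step narrower than a perfect fifth, so the interval is diminished.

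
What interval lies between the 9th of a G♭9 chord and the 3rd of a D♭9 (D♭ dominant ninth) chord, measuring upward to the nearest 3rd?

M6

G♭9 has A♭ as its 9th, and D♭9 (D♭ dominant ninth) has F as its 3rd.
From A♭ to F is 9 semitones, exactly the major sixth.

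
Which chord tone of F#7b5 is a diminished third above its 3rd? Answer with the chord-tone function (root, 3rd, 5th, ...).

5th

F#7b5 (F# dominant seventh flat five) is spelled F#–A#–C–E.
The 3rd is A#. A diminished third above A# is C.
C is the chord's 5th.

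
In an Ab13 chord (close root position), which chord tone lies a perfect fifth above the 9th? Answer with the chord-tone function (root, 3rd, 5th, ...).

13th

Ab13 (Ab dominant thirteenth) is spelled Ab–C–Eb–Gb–Bb–F.
The 9th is Bb. A perfect fifth above Bb is F.
F is the chord's 13th.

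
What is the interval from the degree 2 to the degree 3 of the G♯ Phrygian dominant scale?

augmented second

The scale runs G♯ A B♯ C♯ D♯ E F♯.
So we need the interval from A up to B♯.
2 letter names make it a second; at 3 semitones (a half step wider than major) the quality is augmented.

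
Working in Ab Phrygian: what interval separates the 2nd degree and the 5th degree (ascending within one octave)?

The scale runs Ab Bbb Cb Db Eb Fb Gb.
So we need the interval from Bbb up to Eb.
Bbb up to Eb is 6 semitones, a half step wider than a perfect fourth, so the interval is augmented.

augmented 4th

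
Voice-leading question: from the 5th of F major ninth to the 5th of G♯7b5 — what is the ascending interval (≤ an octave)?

major 2nd

F major ninth has C as its 5th, and G♯7b5 has D as its 5th.
From C to D is 2 semitones, exactly the major second.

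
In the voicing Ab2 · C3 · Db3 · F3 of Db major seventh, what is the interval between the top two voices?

Those voices are Db3 and F3.
Counting 3 letters and 4 half steps from Db gives a major third.

major third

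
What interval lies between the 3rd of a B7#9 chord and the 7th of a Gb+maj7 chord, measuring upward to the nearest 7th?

diminished 3rd

B7#9 has D# as its 3rd, and Gb+maj7 has F as its 7th.
D# up to F is 2 semitones, a whole step narrower than a major third, so the interval is diminished.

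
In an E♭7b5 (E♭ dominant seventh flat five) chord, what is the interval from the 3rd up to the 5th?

E♭7b5 (E♭ dominant seventh flat five) is spelled E♭–G–B𝄫–D♭.
So we need the interval from G up to B𝄫.
3 letter names make it a third; at 2 semitones (a whole step narrower than major) the quality is diminished.

d3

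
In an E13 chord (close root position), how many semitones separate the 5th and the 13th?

Spelling the chord: E G# B D F# C#.
B to C# is a major ninth: 14 semitones.

14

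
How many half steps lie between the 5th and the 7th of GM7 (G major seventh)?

Gmaj7: G–B–D–F#.
D to F# is a major third: 4 semitones.

4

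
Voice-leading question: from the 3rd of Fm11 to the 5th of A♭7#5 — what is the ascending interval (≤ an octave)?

augmented 5th

Fm11 has A♭ as its 3rd, and A♭7#5 has E as its 5th.
A♭ up to E is 8 semitones, a half step wider than a perfect fifth, so the interval is augmented.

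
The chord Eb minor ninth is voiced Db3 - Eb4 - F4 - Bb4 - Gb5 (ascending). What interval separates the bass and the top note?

P18

The outer voices are Db3 and Gb5.
Db up to Gb spans 18 letter names and 29 semitones — a perfect 18th.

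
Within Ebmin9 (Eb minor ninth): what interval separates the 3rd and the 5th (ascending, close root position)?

Eb minor ninth: Eb–Gb–Bb–Db–F.
3rd = Gb; 5th = Bb.
Gb up to Bb spans 3 letter names and 4 semitones — a major third.

M3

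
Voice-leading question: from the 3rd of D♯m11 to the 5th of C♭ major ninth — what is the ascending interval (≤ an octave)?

D♯m11 has F♯ as its 3rd, and C♭ major ninth has G♭ as its 5th.
From F♯ to G♭: 0 semitones over a second = diminished.

diminished second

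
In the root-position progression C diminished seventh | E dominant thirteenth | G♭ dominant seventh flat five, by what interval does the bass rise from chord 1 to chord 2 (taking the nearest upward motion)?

M3

The roots are C and E.
C up to E spans 3 letter names and 4 semitones — a major third.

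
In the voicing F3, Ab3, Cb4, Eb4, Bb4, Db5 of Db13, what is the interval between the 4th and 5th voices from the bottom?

Those voices are Eb4 and Bb4.
From Eb to Bb is 7 semitones, exactly the perfect fifth.

P5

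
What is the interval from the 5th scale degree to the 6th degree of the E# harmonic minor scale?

E# harmonic minor: E# F## G# A# B# C# D##.
5th scale degree = B#; scale degree 6 = C#.
2 letter names make it a second; at 1 semitone (a half step narrower than major) the quality is minor.

minor 2nd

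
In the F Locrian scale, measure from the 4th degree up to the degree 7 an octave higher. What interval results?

Spelling the F Locrian scale: F G♭ A♭ B♭ C♭ D♭ E♭.
So we need the interval from B♭ up to E♭.
Counting 11 letters and 17 half steps from B♭ gives a perfect eleventh.

perfect 11th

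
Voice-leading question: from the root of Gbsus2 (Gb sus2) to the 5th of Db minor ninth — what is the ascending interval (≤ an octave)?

Gbsus2 (Gb sus2) has Gb as its root, and Db minor ninth has Ab as its 5th.
From Gb to Ab is 2 semitones, exactly the major second.

major 2nd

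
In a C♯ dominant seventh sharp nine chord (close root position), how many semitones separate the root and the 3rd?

4

The chord tones of C♯7#9 (C♯ dominant seventh sharp nine) are C♯ E♯ G♯ B D𝄪.
C♯ to E♯ is a major third: 4 semitones.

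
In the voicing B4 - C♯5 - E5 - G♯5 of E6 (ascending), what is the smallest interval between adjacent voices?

M2

Adjacent intervals: B4→C♯5 = major second; C♯5→E5 = minor third; E5→G♯5 = major third.
The smallest is B4 to C♯5, a major second (2 semitones).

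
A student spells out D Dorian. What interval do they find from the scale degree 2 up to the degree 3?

D dorian: D E F G A B C.
Scale degree 2 = E; scale degree 3 = F.
From E to F: 1 semitone over a second = minor.

minor 2nd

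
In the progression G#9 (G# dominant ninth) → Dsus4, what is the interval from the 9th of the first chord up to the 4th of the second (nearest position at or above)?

diminished 7th

The 9th of G#9 (G# dominant ninth) is A#; the 4th of Dsus4 is G.
7 letter names make it a seventh; at 9 semitones (a whole step narrower than major) the quality is diminished.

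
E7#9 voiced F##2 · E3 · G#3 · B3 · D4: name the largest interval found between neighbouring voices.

Adjacent intervals: F##2→E3 = diminished seventh; E3→G#3 = major third; G#3→B3 = minor third; B3→D4 = minor third.
The largest is F##2 to E3, a diminished seventh (9 semitones).

d7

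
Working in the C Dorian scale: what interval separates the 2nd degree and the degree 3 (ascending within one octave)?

Spelling the C Dorian scale: C D Eb F G A Bb.
The 2nd degree is D and the degree 3 is Eb.
D up to Eb is 1 semitone, a half step narrower than a major second, so the interval is minor.

minor 2nd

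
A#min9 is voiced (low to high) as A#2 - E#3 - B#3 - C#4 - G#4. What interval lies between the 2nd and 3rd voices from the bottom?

Those voices are E#3 and B#3.
From E# to B# is 7 semitones, exactly the perfect fifth.

perfect fifth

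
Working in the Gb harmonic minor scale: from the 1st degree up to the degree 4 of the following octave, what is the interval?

perfect 11th

Gb harmonic minor: Gb Ab Bbb Cb Db Ebb F.
So we need the interval from Gb up to Cb.
Gb up to Cb spans 11 letter names and 17 semitones — a perfect eleventh.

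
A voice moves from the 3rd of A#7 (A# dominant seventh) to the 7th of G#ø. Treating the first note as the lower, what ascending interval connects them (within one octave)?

The 3rd of A#7 (A# dominant seventh) is C##; the 7th of G#ø is F#.
4 letter names make it a fourth; at 4 semitones (a half step narrower than perfect) the quality is diminished.

diminished fourth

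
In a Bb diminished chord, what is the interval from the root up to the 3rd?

m3

Bbdim: Bb, Db, Fb.
So we need the interval from Bb up to Db.
3 letter names make it a third; at 3 semitones (a half step narrower than major) the quality is minor.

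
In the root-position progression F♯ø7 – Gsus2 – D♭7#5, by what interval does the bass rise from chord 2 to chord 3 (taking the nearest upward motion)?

The roots are G and D♭.
G up to D♭ is 6 semitones, a half step narrower than a perfect fifth, so the interval is diminished.

diminished fifth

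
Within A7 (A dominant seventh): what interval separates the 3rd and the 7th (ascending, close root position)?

diminished fifth

Spelling the chord: A C# E G.
3rd = C#; 7th = G.
C# up to G is 6 semitones, a half step narrower than a perfect fifth, so the interval is diminished.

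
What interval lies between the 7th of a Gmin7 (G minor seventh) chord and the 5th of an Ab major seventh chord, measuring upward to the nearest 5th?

minor seventh

The 7th of Gmin7 (G minor seventh) is F; the 5th of Ab major seventh is Eb.
F up to Eb is 10 semitones, a half step narrower than a major seventh, so the interval is minor.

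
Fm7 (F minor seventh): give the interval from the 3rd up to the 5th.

major 3rd

Fm7: F–A♭–C–E♭.
3rd = A♭; 5th = C.
Counting 3 letters and 4 half steps from A♭ gives a major third.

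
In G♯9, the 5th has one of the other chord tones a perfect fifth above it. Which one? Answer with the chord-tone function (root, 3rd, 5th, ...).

G♯9 (G♯ dominant ninth) is spelled G♯-B♯-D♯-F♯-A♯.
The 5th is D♯. A perfect fifth above D♯ is A♯.
A♯ is the chord's 9th.

9th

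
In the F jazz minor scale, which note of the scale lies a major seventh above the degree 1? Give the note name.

The scale is F G Ab Bb C D E.
The degree 1 is F; a major seventh above that is E — scale degree 7.

E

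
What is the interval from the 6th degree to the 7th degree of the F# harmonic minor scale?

F# harmonic minor: F# G# A B C# D E#.
That puts D below E#.
D up to E# is 3 semitones, a half step wider than a major second, so the interval is augmented.

augmented second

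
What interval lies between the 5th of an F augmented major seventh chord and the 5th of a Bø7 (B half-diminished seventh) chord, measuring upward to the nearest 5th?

diminished fourth

F augmented major seventh has C♯ as its 5th, and Bø7 (B half-diminished seventh) has F as its 5th.
From C♯ to F: 4 semitones over a fourth = diminished.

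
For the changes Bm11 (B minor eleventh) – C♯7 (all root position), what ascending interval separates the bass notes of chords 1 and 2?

major second

The roots are B and C♯.
Counting 2 letters and 2 half steps from B gives a major second.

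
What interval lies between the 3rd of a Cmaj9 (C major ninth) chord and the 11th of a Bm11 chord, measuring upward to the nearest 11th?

Cmaj9 (C major ninth) has E as its 3rd, and Bm11 has E as its 11th.
E up to E spans 1 letter names and 0 semitones — a perfect unison.

perfect 1st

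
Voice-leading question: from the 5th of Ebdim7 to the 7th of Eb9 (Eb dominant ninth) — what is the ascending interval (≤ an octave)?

major 3rd

The 5th of Ebdim7 is Bbb; the 7th of Eb9 (Eb dominant ninth) is Db.
From Bbb to Db is 4 semitones, exactly the major third.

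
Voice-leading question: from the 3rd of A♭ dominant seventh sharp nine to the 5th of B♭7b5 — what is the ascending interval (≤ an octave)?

A♭ dominant seventh sharp nine has C as its 3rd, and B♭7b5 has F♭ as its 5th.
4 letter names make it a fourth; at 4 semitones (a half step narrower than perfect) the quality is diminished.

diminished 4th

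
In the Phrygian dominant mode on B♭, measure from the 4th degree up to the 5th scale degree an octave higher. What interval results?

The scale runs B♭ C♭ D E♭ F G♭ A♭.
So we need the interval from E♭ up to F.
Counting 9 letters and 14 half steps from E♭ gives a major ninth.

major 9th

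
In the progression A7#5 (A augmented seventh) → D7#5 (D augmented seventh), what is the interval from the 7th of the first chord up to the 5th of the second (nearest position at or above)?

augmented second

The 7th of A7#5 (A augmented seventh) is G; the 5th of D7#5 (D augmented seventh) is A#.
2 letter names make it a second; at 3 semitones (a half step wider than major) the quality is augmented.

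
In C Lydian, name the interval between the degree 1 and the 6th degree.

C lydian: C D E F# G A B.
So we need the interval from C up to A.
C up to A spans 6 letter names and 9 semitones — a major sixth.

major 6th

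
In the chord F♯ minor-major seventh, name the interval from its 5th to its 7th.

major third

Spelling the chord: F♯ A C♯ E♯.
That puts C♯ below E♯.
Counting 3 letters and 4 half steps from C♯ gives a major third.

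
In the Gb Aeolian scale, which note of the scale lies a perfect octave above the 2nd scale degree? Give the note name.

The scale is Gb Ab Bbb Cb Db Ebb Fb.
The 2nd scale degree is Ab; a perfect octave above that is Ab — scale degree 2.

Ab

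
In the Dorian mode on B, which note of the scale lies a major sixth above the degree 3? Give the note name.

B

The scale is B C# D E F# G# A.
The degree 3 is D; a major sixth above that is B — scale degree 1.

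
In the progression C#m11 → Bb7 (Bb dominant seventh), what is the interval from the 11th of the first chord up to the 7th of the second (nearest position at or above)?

diminished third

C#m11 has F# as its 11th, and Bb7 (Bb dominant seventh) has Ab as its 7th.
F# up to Ab is 2 semitones, a whole step narrower than a major third, so the interval is diminished.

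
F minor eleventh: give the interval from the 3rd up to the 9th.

major seventh

Fm11: F–A♭–C–E♭–G–B♭.
3rd = A♭; 9th = G.
A♭ up to G spans 7 letter names and 11 semitones — a major seventh.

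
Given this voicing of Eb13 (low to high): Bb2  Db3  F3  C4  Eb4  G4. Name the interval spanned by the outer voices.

The outer voices are Bb2 and G4.
From Bb to G is 21 semitones, exactly the major thirteenth.

major 13th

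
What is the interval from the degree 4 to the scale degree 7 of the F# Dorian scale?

F# dorian: F# G# A B C# D# E.
The degree 4 is B and the 7th scale degree is E.
From B to E is 5 semitones, exactly the perfect fourth.

perfect fourth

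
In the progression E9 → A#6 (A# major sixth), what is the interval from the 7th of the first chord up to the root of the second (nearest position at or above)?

The 7th of E9 is D; the root of A#6 (A# major sixth) is A#.
D up to A# is 8 semitones, a half step wider than a perfect fifth, so the interval is augmented.

augmented fifth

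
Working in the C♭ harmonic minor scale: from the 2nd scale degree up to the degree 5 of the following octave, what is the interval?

Spelling the C♭ harmonic minor scale: C♭ D♭ E𝄫 F♭ G♭ A𝄫 B♭.
That puts D♭ below G♭.
From D♭ to G♭ is 17 semitones, exactly the perfect eleventh.

P11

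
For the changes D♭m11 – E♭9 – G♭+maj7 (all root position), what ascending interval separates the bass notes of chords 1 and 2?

M2

The roots are D♭ and E♭.
D♭ up to E♭ spans 2 letter names and 2 semitones — a major second.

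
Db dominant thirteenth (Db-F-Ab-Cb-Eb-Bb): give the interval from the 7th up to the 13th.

major seventh

That puts Cb below Bb.
Counting 7 letters and 11 half steps from Cb gives a major seventh.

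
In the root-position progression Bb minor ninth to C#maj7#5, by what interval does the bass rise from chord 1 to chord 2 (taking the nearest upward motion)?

augmented 2nd

The roots are Bb and C#.
From Bb to C#: 3 semitones over a second = augmented.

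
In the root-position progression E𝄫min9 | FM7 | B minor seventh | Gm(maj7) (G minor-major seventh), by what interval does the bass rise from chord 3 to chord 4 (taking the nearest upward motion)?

The roots are B and G.
6 letter names make it a sixth; at 8 semitones (a half step narrower than major) the quality is minor.

minor sixth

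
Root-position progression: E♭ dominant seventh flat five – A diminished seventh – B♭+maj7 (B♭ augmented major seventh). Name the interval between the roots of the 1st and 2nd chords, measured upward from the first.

augmented fourth

The roots are E♭ and A.
4 letter names make it a fourth; at 6 semitones (a half step wider than perfect) the quality is augmented.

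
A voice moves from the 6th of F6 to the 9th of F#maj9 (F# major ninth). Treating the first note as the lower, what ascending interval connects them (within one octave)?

F6 has D as its 6th, and F#maj9 (F# major ninth) has G# as its 9th.
From D to G#: 6 semitones over a fourth = augmented.

augmented 4th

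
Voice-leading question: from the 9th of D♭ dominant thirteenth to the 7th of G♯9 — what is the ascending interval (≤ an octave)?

The 9th of D♭ dominant thirteenth is E♭; the 7th of G♯9 is F♯.
2 letter names make it a second; at 3 semitones (a half step wider than major) the quality is augmented.

augmented second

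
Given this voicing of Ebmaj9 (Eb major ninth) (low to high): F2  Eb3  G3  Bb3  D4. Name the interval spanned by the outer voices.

major thirteenth

The outer voices are F2 and D4.
From F to D is 21 semitones, exactly the major thirteenth.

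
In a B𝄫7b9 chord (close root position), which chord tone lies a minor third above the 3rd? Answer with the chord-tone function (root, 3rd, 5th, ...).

5th

B𝄫7b9: B𝄫 D♭ F♭ A𝄫 C𝄫.
The 3rd is D♭. A minor third above D♭ is F♭.
F♭ is the chord's 5th.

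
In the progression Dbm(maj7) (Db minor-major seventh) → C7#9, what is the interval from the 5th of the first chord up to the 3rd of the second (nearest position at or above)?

Dbm(maj7) (Db minor-major seventh) has Ab as its 5th, and C7#9 has E as its 3rd.
From Ab to E: 8 semitones over a fifth = augmented.

augmented fifth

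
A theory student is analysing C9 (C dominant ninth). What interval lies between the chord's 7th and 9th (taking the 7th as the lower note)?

major third

C9 (C dominant ninth) is spelled C–E–G–B♭–D.
That puts B♭ below D.
Counting 3 letters and 4 half steps from B♭ gives a major third.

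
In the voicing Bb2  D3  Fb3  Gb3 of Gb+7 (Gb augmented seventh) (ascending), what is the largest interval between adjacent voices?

M3

Adjacent intervals: Bb2→D3 = major third; D3→Fb3 = diminished third; Fb3→Gb3 = major second.
The largest is Bb2 to D3, a major third (4 semitones).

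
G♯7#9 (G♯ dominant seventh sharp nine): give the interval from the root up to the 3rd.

G♯7#9 (G♯ dominant seventh sharp nine) is spelled G♯-B♯-D♯-F♯-A𝄪.
So we need the interval from G♯ up to B♯.
From G♯ to B♯ is 4 semitones, exactly the major third.

major 3rd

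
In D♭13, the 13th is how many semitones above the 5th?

D♭13 is spelled D♭ F A♭ C♭ E♭ B♭.
A♭ to B♭ is a major ninth: 14 semitones.

14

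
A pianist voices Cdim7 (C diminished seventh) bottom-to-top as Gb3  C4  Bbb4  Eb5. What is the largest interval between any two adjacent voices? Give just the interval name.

diminished 7th

Adjacent intervals: Gb3→C4 = augmented fourth; C4→Bbb4 = diminished seventh; Bbb4→Eb5 = augmented fourth.
The largest is C4 to Bbb4, a diminished seventh (9 semitones).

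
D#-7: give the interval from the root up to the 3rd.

minor 3rd

D#min7 is spelled D#–F#–A#–C#.
Root = D#; 3rd = F#.
From D# to F#: 3 semitones over a third = minor.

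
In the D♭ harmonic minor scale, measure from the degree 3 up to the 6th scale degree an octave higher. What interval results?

perfect eleventh

The scale runs D♭ E♭ F♭ G♭ A♭ B𝄫 C.
Degree 3 = F♭; degree 6 (up an octave) = B𝄫.
F♭ up to B𝄫 spans 11 letter names and 17 semitones — a perfect eleventh.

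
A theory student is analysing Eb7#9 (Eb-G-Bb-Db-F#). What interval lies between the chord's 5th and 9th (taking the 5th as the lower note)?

That puts Bb below F#.
From Bb to F#: 8 semitones over a fifth = augmented.

augmented fifth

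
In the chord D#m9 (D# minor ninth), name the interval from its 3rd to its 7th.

perfect fifth

D# minor ninth: D#-F#-A#-C#-E#.
So we need the interval from F# up to C#.
From F# to C# is 7 semitones, exactly the perfect fifth.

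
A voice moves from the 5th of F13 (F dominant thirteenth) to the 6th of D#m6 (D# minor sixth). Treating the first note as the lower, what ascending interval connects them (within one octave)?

A7

The 5th of F13 (F dominant thirteenth) is C; the 6th of D#m6 (D# minor sixth) is B#.
C up to B# is 12 semitones, a half step wider than a major seventh, so the interval is augmented.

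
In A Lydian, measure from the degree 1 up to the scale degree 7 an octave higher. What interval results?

major fourteenth

Spelling A Lydian: A B C# D# E F# G#.
So we need the interval from A up to G#.
From A to G# is 23 semitones, exactly the major fourteenth.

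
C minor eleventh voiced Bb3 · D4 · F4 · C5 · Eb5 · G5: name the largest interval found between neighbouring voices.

Adjacent intervals: Bb3→D4 = major third; D4→F4 = minor third; F4→C5 = perfect fifth; C5→Eb5 = minor third; Eb5→G5 = major third.
The largest is F4 to C5, a perfect fifth (7 semitones).

perfect fifth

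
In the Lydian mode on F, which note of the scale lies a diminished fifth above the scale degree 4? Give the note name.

The scale is F G A B C D E.
The scale degree 4 is B; a diminished fifth above that is F — scale degree 1.

F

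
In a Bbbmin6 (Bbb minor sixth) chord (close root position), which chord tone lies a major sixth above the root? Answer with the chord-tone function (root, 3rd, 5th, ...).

6th

Spelling the chord: Bbb–Dbb–Fb–Gb.
The root is Bbb. A major sixth above Bbb is Gb.
Gb is the chord's 6th.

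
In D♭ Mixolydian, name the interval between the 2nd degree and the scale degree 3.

M2

Spelling D♭ Mixolydian: D♭ E♭ F G♭ A♭ B♭ C♭.
That puts E♭ below F.
E♭ up to F spans 2 letter names and 2 semitones — a major second.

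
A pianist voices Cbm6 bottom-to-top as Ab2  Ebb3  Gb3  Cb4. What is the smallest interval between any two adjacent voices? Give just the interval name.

Adjacent intervals: Ab2→Ebb3 = diminished fifth; Ebb3→Gb3 = major third; Gb3→Cb4 = perfect fourth.
The smallest is Ebb3 to Gb3, a major third (4 semitones).

M3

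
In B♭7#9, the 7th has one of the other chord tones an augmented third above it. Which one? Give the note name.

C#

Spelling the chord: B♭, D, F, A♭, C♯.
The 7th is A♭. An augmented third above A♭ is C♯.
C♯ is the chord's 9th.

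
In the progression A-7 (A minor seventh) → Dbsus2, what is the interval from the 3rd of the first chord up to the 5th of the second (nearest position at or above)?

minor sixth

The 3rd of A-7 (A minor seventh) is C; the 5th of Dbsus2 is Ab.
C up to Ab is 8 semitones, a half step narrower than a major sixth, so the interval is minor.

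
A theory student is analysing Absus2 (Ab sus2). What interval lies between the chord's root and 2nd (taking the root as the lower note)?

Spelling the chord: Ab, Bb, Eb.
That puts Ab below Bb.
Ab up to Bb spans 2 letter names and 2 semitones — a major second.

major second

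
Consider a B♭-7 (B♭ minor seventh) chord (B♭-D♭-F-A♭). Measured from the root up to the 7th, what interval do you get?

That puts B♭ below A♭.
From B♭ to A♭: 10 semitones over a seventh = minor.

minor 7th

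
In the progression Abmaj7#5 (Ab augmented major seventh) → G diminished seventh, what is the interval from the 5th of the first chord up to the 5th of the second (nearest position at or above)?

The 5th of Abmaj7#5 (Ab augmented major seventh) is E; the 5th of G diminished seventh is Db.
E up to Db is 9 semitones, a whole step narrower than a major seventh, so the interval is diminished.

diminished 7th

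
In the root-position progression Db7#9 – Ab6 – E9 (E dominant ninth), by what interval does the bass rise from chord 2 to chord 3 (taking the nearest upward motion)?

The roots are Ab and E.
5 letter names make it a fifth; at 8 semitones (a half step wider than perfect) the quality is augmented.

augmented fifth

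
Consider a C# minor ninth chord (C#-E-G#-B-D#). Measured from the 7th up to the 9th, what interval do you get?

major third

That puts B below D#.
B up to D# spans 3 letter names and 4 semitones — a major third.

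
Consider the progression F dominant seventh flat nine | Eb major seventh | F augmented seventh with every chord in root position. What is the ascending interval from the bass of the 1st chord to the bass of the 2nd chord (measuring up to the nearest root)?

The roots are F and Eb.
F up to Eb is 10 semitones, a half step narrower than a major seventh, so the interval is minor.

minor seventh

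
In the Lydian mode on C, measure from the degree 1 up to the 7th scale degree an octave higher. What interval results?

Spelling the Lydian mode on C: C D E F♯ G A B.
Degree 1 = C; scale degree 7 (up an octave) = B.
From C to B is 23 semitones, exactly the major fourteenth.

major 14th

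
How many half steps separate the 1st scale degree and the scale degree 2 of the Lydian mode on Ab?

The scale is Ab Bb C D Eb F G.
Ab up to Bb is a major second — 2 semitones.

2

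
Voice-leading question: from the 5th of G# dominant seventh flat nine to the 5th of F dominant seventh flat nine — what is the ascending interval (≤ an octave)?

diminished seventh

G# dominant seventh flat nine has D# as its 5th, and F dominant seventh flat nine has C as its 5th.
From D# to C: 9 semitones over a seventh = diminished.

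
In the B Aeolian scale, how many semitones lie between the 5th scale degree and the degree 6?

The scale is B C# D E F# G A.
F# up to G is a minor second — 1 semitone.

1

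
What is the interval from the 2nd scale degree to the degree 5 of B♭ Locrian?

The scale runs B♭ C♭ D♭ E♭ F♭ G♭ A♭.
The 2nd scale degree is C♭ and the 5th scale degree is F♭.
Counting 4 letters and 5 half steps from C♭ gives a perfect fourth.

P4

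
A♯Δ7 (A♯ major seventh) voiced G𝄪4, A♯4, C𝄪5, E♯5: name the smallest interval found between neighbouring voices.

minor second

Adjacent intervals: G𝄪4→A♯4 = minor second; A♯4→C𝄪5 = major third; C𝄪5→E♯5 = minor third.
The smallest is G𝄪4 to A♯4, a minor second (1 semitone).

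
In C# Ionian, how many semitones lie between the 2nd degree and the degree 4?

3

The scale is C# D# E# F# G# A# B#.
D# up to F# is a minor third — 3 semitones.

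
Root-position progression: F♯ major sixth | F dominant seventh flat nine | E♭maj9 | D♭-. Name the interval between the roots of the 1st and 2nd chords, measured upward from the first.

diminished 8th

The roots are F♯ and F.
From F♯ to F: 11 semitones over an octave = diminished.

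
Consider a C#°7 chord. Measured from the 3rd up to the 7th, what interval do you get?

diminished 5th

Spelling the chord: C#, E, G, Bb.
That puts E below Bb.
E up to Bb is 6 semitones, a half step narrower than a perfect fifth, so the interval is diminished.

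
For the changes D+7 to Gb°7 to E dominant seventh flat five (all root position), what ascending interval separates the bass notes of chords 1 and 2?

The roots are D and Gb.
D up to Gb is 4 semitones, a half step narrower than a perfect fourth, so the interval is diminished.

diminished 4th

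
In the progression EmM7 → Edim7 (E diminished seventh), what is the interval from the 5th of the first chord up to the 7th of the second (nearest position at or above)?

EmM7 has B as its 5th, and Edim7 (E diminished seventh) has D♭ as its 7th.
B up to D♭ is 2 semitones, a whole step narrower than a major third, so the interval is diminished.

d3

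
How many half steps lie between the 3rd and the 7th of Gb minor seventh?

7

Gbmin7: Gb–Bbb–Db–Fb.
Bbb to Fb is a perfect fifth: 7 semitones.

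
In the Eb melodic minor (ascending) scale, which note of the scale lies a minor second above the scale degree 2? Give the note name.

The scale is Eb F Gb Ab Bb C D.
The scale degree 2 is F; a minor second above that is Gb — scale degree 3.

Gb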